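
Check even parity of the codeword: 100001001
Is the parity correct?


Number of 1s: 3

No, parity error (3 ones)


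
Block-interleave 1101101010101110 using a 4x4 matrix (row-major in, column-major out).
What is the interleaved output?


Matrix:
  1101
  1010
  1010
  1110
Read columns: 1111100101111000

1111100101111000


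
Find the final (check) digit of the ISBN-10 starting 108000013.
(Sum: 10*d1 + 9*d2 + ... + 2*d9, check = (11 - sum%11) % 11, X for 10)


Weighted sum: 83
83 mod 11 = 6

Check digit: 5


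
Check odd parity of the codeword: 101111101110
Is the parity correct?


Number of 1s: 9

Yes, parity is correct (9 ones)


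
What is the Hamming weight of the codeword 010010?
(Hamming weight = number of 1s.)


Counting 1s in 010010

2


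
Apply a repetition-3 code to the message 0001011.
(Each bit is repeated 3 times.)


Each bit -> 3 copies

000000000111000111111


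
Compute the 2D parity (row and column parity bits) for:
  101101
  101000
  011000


Row parities: 000
Column parities: 011101

Row P: 000, Col P: 011101, Corner: 0


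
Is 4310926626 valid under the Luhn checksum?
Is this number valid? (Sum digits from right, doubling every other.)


Luhn sum = 43
43 mod 10 = 3

Invalid (Luhn sum mod 10 = 3)


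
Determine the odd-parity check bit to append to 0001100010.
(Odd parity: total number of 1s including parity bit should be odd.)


Number of 1s in data: 3
Parity bit: 0

0


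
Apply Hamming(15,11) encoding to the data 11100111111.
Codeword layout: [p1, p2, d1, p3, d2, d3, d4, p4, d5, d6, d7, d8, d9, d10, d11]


Parity bits: p1=1, p2=0, p3=0, p4=0

101011000111111


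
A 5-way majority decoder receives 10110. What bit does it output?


Ones: 3 out of 5
Threshold: 3

1 (3/5 voted 1)


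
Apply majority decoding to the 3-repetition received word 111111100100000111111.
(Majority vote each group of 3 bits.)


Groups: 111, 111, 100, 100, 000, 111, 111
Majority votes: 1100011

1100011


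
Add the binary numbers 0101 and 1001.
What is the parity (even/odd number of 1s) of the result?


0101 = 5
1001 = 9
Sum = 14 = 1110
1s count = 3

odd parity (3 ones in 1110)


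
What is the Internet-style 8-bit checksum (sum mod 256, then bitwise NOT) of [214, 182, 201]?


Sum = 597 mod 256 = 85
Complement = 170

170


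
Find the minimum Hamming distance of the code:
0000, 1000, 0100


Comparing all pairs, minimum distance: 1
Can detect 0 errors, correct 0 errors

1


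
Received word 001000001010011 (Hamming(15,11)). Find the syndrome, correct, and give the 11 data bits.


Syndrome = 0: no error detected

Data: 10001010011 (no errors)


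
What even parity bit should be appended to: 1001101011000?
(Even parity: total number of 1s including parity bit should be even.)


Number of 1s in data: 6
Parity bit: 0

0


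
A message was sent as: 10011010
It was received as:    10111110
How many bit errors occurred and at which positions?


XOR: 00100100

2 error(s) at position(s): 2, 5


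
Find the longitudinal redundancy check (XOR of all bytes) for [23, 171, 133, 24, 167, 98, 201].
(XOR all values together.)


XOR chain: 23 ^ 171 ^ 133 ^ 24 ^ 167 ^ 98 ^ 201 = 45

45


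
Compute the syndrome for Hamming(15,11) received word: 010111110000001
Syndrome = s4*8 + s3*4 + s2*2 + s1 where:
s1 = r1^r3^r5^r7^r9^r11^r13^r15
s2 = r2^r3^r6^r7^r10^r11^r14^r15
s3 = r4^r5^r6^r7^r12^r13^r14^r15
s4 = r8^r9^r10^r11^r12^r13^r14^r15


s1=1, s2=0, s3=1, s4=0

Syndrome = 5 (error at position 5)


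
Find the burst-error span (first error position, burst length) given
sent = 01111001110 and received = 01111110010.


XOR: 00000111100

Burst at position 5, length 4


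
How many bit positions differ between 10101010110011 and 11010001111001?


XOR: 01111011001010
Count of 1s: 8

8


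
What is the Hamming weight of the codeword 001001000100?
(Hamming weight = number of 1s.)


Counting 1s in 001001000100

3


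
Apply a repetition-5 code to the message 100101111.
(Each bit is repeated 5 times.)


Each bit -> 5 copies

111110000000000111110000011111111111111111111


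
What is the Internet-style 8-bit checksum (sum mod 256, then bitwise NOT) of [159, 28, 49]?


Sum = 236 mod 256 = 236
Complement = 19

19


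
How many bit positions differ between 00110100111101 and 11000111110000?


XOR: 11110011001101
Count of 1s: 9

9


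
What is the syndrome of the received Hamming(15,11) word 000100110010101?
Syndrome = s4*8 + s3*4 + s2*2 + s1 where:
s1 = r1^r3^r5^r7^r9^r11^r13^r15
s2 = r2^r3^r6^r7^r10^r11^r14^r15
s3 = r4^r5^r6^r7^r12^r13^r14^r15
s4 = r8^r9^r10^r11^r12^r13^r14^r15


s1=0, s2=1, s3=0, s4=0

Syndrome = 2 (error at position 2)


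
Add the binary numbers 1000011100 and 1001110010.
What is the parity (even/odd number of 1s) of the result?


1000011100 = 540
1001110010 = 626
Sum = 1166 = 10010001110
1s count = 5

odd parity (5 ones in 10010001110)


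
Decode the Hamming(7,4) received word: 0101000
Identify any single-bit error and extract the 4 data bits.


Syndrome = 6: error at position 6

Data: 0010 (corrected bit 6)


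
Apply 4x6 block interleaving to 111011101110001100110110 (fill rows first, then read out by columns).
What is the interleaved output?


Matrix:
  111011
  101110
  001100
  110110
Read columns: 110110011110011111011000

110110011110011111011000


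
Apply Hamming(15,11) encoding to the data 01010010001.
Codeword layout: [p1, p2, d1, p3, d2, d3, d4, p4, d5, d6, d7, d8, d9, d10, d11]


Parity bits: p1=0, p2=1, p3=1, p4=0

010110100010001


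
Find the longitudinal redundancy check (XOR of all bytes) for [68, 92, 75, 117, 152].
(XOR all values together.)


XOR chain: 68 ^ 92 ^ 75 ^ 117 ^ 152 = 190

190


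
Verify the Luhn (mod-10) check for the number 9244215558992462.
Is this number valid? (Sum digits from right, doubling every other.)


Luhn sum = 74
74 mod 10 = 4

Invalid (Luhn sum mod 10 = 4)


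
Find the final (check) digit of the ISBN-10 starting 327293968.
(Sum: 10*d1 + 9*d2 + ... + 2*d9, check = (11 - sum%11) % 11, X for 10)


Weighted sum: 257
257 mod 11 = 4

Check digit: 7


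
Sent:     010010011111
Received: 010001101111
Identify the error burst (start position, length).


XOR: 000011110000

Burst at position 4, length 4


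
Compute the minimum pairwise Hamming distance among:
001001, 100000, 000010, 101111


Comparing all pairs, minimum distance: 2
Can detect 1 errors, correct 0 errors

2


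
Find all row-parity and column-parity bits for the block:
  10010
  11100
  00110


Row parities: 010
Column parities: 01000

Row P: 010, Col P: 01000, Corner: 1


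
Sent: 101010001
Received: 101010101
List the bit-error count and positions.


XOR: 000000100

1 error(s) at position(s): 6


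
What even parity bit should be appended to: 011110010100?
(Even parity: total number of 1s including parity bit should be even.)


Number of 1s in data: 6
Parity bit: 0

0


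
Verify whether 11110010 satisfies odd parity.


Number of 1s: 5

Yes, parity is correct (5 ones)


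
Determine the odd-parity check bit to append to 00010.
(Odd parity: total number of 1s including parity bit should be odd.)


Number of 1s in data: 1
Parity bit: 0

0


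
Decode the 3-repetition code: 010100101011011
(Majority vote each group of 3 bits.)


Groups: 010, 100, 101, 011, 011
Majority votes: 00111

00111


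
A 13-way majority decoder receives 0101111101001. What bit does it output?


Ones: 8 out of 13
Threshold: 7

1 (8/13 voted 1)


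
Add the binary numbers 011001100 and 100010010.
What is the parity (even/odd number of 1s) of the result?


011001100 = 204
100010010 = 274
Sum = 478 = 111011110
1s count = 7

odd parity (7 ones in 111011110)


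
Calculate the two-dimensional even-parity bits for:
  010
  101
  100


Row parities: 101
Column parities: 011

Row P: 101, Col P: 011, Corner: 0


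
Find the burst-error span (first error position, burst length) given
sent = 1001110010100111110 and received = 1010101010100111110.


XOR: 0011011000000000000

Burst at position 2, length 5


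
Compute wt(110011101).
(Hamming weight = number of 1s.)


Counting 1s in 110011101

6


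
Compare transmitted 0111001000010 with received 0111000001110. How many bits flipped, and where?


XOR: 0000001001100

3 error(s) at position(s): 6, 9, 10


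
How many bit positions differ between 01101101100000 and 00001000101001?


XOR: 01100101001001
Count of 1s: 6

6


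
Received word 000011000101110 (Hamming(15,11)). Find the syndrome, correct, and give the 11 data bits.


Syndrome = 6: error at position 6

Data: 01000101110 (corrected bit 6)


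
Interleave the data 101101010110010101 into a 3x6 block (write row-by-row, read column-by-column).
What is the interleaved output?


Matrix:
  101101
  010110
  010101
Read columns: 100011100111010101

100011100111010101


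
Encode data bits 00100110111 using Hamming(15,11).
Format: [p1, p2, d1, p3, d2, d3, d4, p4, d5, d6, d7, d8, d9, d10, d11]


Parity bits: p1=1, p2=1, p3=0, p4=1

110001010110111


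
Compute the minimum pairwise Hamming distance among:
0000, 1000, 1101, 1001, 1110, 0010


Comparing all pairs, minimum distance: 1
Can detect 0 errors, correct 0 errors

1


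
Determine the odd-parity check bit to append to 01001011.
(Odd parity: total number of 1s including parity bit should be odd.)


Number of 1s in data: 4
Parity bit: 1

1


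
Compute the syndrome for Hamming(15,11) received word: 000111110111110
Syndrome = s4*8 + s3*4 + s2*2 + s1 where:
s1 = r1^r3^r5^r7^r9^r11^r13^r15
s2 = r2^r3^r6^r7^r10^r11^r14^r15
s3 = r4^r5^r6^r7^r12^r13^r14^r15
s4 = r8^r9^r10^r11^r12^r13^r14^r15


s1=0, s2=1, s3=1, s4=0

Syndrome = 6 (error at position 6)


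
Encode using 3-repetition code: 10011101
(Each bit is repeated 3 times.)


Each bit -> 3 copies

111000000111111111000111


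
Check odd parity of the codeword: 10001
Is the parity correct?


Number of 1s: 2

No, parity error (2 ones)


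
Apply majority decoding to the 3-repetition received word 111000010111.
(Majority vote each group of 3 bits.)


Groups: 111, 000, 010, 111
Majority votes: 1001

1001


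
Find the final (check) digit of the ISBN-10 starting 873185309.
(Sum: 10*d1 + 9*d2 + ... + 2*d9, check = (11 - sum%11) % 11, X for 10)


Weighted sum: 277
277 mod 11 = 2

Check digit: 9


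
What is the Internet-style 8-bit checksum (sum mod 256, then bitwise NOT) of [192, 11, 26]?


Sum = 229 mod 256 = 229
Complement = 26

26


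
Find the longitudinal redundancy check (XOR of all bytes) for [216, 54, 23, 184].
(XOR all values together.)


XOR chain: 216 ^ 54 ^ 23 ^ 184 = 65

65


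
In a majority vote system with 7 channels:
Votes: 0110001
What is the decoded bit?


Ones: 3 out of 7
Threshold: 4

0 (3/7 voted 1)


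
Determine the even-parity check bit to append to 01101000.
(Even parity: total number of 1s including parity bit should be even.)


Number of 1s in data: 3
Parity bit: 1

1


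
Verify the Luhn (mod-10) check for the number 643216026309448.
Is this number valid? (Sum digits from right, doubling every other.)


Luhn sum = 70
70 mod 10 = 0

Valid (Luhn sum mod 10 = 0)


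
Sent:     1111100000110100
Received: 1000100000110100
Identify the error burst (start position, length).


XOR: 0111000000000000

Burst at position 1, length 3


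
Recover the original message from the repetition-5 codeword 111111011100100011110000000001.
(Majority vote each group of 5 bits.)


Groups: 11111, 10111, 00100, 01111, 00000, 00001
Majority votes: 110100

110100


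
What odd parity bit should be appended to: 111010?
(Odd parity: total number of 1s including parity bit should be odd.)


Number of 1s in data: 4
Parity bit: 1

1


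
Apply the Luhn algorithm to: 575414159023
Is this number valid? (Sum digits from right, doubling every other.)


Luhn sum = 42
42 mod 10 = 2

Invalid (Luhn sum mod 10 = 2)


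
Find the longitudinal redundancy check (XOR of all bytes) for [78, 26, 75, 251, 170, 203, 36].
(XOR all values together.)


XOR chain: 78 ^ 26 ^ 75 ^ 251 ^ 170 ^ 203 ^ 36 = 161

161


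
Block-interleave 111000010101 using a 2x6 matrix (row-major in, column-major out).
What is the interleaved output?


Matrix:
  111000
  010101
Read columns: 101110010001

101110010001


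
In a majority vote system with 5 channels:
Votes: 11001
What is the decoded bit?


Ones: 3 out of 5
Threshold: 3

1 (3/5 voted 1)


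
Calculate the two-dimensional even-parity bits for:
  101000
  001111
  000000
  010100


Row parities: 0000
Column parities: 110011

Row P: 0000, Col P: 110011, Corner: 0


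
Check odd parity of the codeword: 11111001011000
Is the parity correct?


Number of 1s: 8

No, parity error (8 ones)


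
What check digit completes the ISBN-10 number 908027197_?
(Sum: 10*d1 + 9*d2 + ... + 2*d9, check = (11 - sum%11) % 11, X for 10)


Weighted sum: 246
246 mod 11 = 4

Check digit: 7


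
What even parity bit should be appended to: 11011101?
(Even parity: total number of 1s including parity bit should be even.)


Number of 1s in data: 6
Parity bit: 0

0


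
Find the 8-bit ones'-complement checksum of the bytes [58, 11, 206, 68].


Sum = 343 mod 256 = 87
Complement = 168

168


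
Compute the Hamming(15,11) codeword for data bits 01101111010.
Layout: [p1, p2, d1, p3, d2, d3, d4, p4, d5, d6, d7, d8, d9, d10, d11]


Parity bits: p1=1, p2=0, p3=0, p4=1

100011011111010


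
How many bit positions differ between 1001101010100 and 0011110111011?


XOR: 1010011101111
Count of 1s: 9

9


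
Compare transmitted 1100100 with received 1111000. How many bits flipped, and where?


XOR: 0011100

3 error(s) at position(s): 2, 3, 4


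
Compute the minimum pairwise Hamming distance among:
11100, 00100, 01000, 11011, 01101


Comparing all pairs, minimum distance: 2
Can detect 1 errors, correct 0 errors

2


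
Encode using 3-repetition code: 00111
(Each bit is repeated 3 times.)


Each bit -> 3 copies

000000111111111


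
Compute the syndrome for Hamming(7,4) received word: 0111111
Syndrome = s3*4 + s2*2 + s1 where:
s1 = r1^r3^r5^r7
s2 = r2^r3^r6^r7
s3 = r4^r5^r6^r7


s1=1, s2=0, s3=0

Syndrome = 1 (error at position 1)


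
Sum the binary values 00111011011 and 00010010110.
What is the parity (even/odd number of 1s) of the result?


00111011011 = 475
00010010110 = 150
Sum = 625 = 1001110001
1s count = 5

odd parity (5 ones in 1001110001)


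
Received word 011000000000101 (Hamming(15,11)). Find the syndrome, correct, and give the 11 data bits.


Syndrome = 3: error at position 3

Data: 00000000101 (corrected bit 3)


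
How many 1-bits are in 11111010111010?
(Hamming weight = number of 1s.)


Counting 1s in 11111010111010

10


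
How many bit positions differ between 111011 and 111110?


XOR: 000101
Count of 1s: 2

2


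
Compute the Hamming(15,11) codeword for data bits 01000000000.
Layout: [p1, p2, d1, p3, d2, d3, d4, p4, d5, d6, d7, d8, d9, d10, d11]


Parity bits: p1=1, p2=0, p3=1, p4=0

100110000000000


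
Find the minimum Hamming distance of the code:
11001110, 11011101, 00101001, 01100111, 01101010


Comparing all pairs, minimum distance: 3
Can detect 2 errors, correct 1 errors

3


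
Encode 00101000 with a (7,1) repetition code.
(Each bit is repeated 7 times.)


Each bit -> 7 copies

00000000000000111111100000001111111000000000000000000000


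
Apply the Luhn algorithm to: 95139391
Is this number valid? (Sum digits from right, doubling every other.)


Luhn sum = 41
41 mod 10 = 1

Invalid (Luhn sum mod 10 = 1)


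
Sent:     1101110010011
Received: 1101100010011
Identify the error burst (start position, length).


XOR: 0000010000000

Burst at position 5, length 1


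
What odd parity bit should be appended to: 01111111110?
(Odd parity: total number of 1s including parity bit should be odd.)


Number of 1s in data: 9
Parity bit: 0

0


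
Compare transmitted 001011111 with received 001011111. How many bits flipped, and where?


XOR: 000000000

0 errors (received matches sent)


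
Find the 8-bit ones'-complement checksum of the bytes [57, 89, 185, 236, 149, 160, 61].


Sum = 937 mod 256 = 169
Complement = 86

86


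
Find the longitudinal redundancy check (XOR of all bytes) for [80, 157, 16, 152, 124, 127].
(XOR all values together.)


XOR chain: 80 ^ 157 ^ 16 ^ 152 ^ 124 ^ 127 = 70

70


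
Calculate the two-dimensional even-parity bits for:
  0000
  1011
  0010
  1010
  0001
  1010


Row parities: 011010
Column parities: 1000

Row P: 011010, Col P: 1000, Corner: 1


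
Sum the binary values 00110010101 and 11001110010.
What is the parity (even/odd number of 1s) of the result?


00110010101 = 405
11001110010 = 1650
Sum = 2055 = 100000000111
1s count = 4

even parity (4 ones in 100000000111)


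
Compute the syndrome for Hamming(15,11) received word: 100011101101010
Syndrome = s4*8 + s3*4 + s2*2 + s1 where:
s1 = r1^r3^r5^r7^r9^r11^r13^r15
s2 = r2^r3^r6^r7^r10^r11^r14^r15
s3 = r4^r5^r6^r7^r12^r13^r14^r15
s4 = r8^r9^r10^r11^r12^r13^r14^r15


s1=0, s2=0, s3=1, s4=0

Syndrome = 4 (error at position 4)


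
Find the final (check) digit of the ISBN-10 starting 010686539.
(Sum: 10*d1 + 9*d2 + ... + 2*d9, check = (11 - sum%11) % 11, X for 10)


Weighted sum: 176
176 mod 11 = 0

Check digit: 0


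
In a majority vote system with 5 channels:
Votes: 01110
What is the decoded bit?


Ones: 3 out of 5
Threshold: 3

1 (3/5 voted 1)


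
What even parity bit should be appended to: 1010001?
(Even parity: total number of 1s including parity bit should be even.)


Number of 1s in data: 3
Parity bit: 1

1


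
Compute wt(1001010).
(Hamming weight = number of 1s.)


Counting 1s in 1001010

3


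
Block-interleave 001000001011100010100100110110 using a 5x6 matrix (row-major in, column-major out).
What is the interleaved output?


Matrix:
  001000
  001011
  100010
  100100
  110110
Read columns: 001110000111000000110110101000

001110000111000000110110101000


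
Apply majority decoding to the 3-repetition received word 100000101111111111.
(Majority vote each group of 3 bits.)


Groups: 100, 000, 101, 111, 111, 111
Majority votes: 001111

001111


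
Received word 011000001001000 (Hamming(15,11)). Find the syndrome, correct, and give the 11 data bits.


Syndrome = 4: error at position 4

Data: 10001001000 (corrected bit 4)


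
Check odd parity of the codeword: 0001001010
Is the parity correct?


Number of 1s: 3

Yes, parity is correct (3 ones)


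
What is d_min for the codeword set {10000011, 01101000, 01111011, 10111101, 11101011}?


Comparing all pairs, minimum distance: 2
Can detect 1 errors, correct 0 errors

2


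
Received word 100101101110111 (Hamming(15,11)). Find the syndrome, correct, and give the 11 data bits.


Syndrome = 0: no error detected

Data: 00111110111 (no errors)


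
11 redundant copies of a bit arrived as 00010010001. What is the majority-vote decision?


Ones: 3 out of 11
Threshold: 6

0 (3/11 voted 1)


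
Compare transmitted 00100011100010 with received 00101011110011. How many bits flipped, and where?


XOR: 00001000010001

3 error(s) at position(s): 4, 9, 13


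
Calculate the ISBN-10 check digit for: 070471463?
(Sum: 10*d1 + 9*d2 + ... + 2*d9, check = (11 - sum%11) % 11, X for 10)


Weighted sum: 178
178 mod 11 = 2

Check digit: 9


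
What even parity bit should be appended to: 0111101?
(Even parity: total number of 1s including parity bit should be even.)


Number of 1s in data: 5
Parity bit: 1

1


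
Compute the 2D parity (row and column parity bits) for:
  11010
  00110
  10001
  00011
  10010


Row parities: 10000
Column parities: 11100

Row P: 10000, Col P: 11100, Corner: 1


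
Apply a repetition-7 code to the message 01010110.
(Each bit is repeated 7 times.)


Each bit -> 7 copies

00000001111111000000011111110000000111111111111110000000


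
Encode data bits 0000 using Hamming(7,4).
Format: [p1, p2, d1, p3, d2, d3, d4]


Parity bits: p1=0, p2=0, p3=0

0000000


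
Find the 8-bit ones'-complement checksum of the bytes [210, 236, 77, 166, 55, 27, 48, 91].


Sum = 910 mod 256 = 142
Complement = 113

113


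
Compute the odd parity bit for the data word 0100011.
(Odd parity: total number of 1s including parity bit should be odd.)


Number of 1s in data: 3
Parity bit: 0

0


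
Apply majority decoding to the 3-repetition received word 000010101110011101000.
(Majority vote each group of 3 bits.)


Groups: 000, 010, 101, 110, 011, 101, 000
Majority votes: 0011110

0011110


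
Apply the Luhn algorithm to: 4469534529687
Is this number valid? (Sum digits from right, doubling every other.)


Luhn sum = 74
74 mod 10 = 4

Invalid (Luhn sum mod 10 = 4)


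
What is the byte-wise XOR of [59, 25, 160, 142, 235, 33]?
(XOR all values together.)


XOR chain: 59 ^ 25 ^ 160 ^ 142 ^ 235 ^ 33 = 198

198


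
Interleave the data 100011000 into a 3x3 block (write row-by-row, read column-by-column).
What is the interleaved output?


Matrix:
  100
  011
  000
Read columns: 100010010

100010010


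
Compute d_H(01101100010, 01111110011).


XOR: 00010010001
Count of 1s: 3

3


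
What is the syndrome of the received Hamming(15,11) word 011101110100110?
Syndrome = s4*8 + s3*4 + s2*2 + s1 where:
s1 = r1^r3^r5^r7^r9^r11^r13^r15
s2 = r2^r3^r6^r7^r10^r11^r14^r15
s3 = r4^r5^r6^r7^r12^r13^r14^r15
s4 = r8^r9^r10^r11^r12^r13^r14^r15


s1=1, s2=0, s3=1, s4=0

Syndrome = 5 (error at position 5)


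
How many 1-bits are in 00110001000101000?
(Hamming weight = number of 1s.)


Counting 1s in 00110001000101000

5


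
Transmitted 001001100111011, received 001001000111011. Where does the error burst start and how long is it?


XOR: 000000100000000

Burst at position 6, length 1


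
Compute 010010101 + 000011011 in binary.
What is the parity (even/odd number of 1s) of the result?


010010101 = 149
000011011 = 27
Sum = 176 = 10110000
1s count = 3

odd parity (3 ones in 10110000)


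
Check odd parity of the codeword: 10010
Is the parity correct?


Number of 1s: 2

No, parity error (2 ones)


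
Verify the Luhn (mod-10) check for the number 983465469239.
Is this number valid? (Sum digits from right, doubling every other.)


Luhn sum = 75
75 mod 10 = 5

Invalid (Luhn sum mod 10 = 5)


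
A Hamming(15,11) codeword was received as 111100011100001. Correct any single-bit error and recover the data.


Syndrome = 0: no error detected

Data: 10001100001 (no errors)


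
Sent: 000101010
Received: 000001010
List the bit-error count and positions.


XOR: 000100000

1 error(s) at position(s): 3


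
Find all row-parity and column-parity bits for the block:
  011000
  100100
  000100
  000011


Row parities: 0010
Column parities: 111011

Row P: 0010, Col P: 111011, Corner: 1


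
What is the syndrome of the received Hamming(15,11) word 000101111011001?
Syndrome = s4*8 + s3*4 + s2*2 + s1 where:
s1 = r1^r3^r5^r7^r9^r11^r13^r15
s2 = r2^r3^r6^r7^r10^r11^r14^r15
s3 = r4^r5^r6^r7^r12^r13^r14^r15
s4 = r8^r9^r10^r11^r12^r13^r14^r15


s1=0, s2=0, s3=1, s4=1

Syndrome = 12 (error at position 12)


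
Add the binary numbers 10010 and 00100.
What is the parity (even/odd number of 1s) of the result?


10010 = 18
00100 = 4
Sum = 22 = 10110
1s count = 3

odd parity (3 ones in 10110)


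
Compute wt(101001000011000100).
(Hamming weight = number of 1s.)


Counting 1s in 101001000011000100

6


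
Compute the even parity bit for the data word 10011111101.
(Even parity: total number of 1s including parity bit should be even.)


Number of 1s in data: 8
Parity bit: 0

0


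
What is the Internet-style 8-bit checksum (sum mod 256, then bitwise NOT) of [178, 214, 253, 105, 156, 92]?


Sum = 998 mod 256 = 230
Complement = 25

25


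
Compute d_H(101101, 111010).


XOR: 010111
Count of 1s: 4

4


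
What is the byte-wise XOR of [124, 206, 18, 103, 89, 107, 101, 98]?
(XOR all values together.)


XOR chain: 124 ^ 206 ^ 18 ^ 103 ^ 89 ^ 107 ^ 101 ^ 98 = 242

242


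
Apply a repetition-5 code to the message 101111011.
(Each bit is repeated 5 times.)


Each bit -> 5 copies

111110000011111111111111111111000001111111111


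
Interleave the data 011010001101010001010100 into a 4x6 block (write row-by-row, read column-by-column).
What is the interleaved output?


Matrix:
  011010
  001101
  010001
  010100
Read columns: 000010111100010110000110

000010111100010110000110


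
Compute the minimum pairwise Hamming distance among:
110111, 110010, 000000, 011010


Comparing all pairs, minimum distance: 2
Can detect 1 errors, correct 0 errors

2


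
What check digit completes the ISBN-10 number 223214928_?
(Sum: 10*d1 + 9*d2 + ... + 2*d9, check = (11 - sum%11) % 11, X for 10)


Weighted sum: 160
160 mod 11 = 6

Check digit: 5


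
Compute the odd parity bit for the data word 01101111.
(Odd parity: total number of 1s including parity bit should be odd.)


Number of 1s in data: 6
Parity bit: 1

1


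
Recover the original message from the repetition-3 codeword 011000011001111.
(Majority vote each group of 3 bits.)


Groups: 011, 000, 011, 001, 111
Majority votes: 10101

10101


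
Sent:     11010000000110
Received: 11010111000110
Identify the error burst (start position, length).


XOR: 00000111000000

Burst at position 5, length 3


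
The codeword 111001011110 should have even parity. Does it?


Number of 1s: 8

Yes, parity is correct (8 ones)


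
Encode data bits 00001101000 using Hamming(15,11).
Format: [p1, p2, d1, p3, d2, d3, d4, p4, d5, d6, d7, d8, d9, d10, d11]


Parity bits: p1=1, p2=1, p3=1, p4=1

110100011101000


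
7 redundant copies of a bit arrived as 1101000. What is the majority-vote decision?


Ones: 3 out of 7
Threshold: 4

0 (3/7 voted 1)


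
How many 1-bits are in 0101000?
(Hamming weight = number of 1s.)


Counting 1s in 0101000

2


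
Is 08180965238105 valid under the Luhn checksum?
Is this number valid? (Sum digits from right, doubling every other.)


Luhn sum = 55
55 mod 10 = 5

Invalid (Luhn sum mod 10 = 5)


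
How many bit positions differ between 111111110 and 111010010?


XOR: 000101100
Count of 1s: 3

3


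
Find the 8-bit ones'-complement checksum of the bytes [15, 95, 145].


Sum = 255 mod 256 = 255
Complement = 0

0


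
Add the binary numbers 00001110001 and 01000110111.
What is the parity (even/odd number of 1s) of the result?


00001110001 = 113
01000110111 = 567
Sum = 680 = 1010101000
1s count = 4

even parity (4 ones in 1010101000)


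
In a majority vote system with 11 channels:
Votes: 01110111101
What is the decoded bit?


Ones: 8 out of 11
Threshold: 6

1 (8/11 voted 1)


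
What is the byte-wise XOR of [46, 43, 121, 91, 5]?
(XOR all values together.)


XOR chain: 46 ^ 43 ^ 121 ^ 91 ^ 5 = 34

34


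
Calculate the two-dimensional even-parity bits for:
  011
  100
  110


Row parities: 010
Column parities: 001

Row P: 010, Col P: 001, Corner: 1


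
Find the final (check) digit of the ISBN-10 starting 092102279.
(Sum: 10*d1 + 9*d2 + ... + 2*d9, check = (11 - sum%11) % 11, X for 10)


Weighted sum: 161
161 mod 11 = 7

Check digit: 4


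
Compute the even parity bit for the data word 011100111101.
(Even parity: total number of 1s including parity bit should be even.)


Number of 1s in data: 8
Parity bit: 0

0


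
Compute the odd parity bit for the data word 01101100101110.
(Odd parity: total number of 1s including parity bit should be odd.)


Number of 1s in data: 8
Parity bit: 1

1


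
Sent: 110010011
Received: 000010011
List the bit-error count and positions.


XOR: 110000000

2 error(s) at position(s): 0, 1


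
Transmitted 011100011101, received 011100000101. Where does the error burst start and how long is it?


XOR: 000000011000

Burst at position 7, length 2


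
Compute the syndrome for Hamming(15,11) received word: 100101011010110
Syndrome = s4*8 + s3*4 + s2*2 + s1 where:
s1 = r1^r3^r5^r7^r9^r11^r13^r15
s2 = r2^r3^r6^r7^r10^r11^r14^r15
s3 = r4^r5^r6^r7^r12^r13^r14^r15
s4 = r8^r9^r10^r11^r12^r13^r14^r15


s1=0, s2=1, s3=0, s4=1

Syndrome = 10 (error at position 10)


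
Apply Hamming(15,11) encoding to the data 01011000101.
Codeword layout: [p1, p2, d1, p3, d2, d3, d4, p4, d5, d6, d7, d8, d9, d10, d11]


Parity bits: p1=1, p2=0, p3=0, p4=1

100010111000101


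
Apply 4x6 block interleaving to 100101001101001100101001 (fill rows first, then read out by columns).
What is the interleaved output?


Matrix:
  100101
  001101
  001100
  101001
Read columns: 100100000111111000001101

100100000111111000001101


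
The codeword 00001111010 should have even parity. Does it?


Number of 1s: 5

No, parity error (5 ones)


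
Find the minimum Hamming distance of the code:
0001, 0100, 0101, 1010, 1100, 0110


Comparing all pairs, minimum distance: 1
Can detect 0 errors, correct 0 errors

1


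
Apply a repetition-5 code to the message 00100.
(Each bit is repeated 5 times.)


Each bit -> 5 copies

0000000000111110000000000


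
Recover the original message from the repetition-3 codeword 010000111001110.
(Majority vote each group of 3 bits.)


Groups: 010, 000, 111, 001, 110
Majority votes: 00101

00101


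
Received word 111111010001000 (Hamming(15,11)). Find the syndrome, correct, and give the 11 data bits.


Syndrome = 3: error at position 3

Data: 01100001000 (corrected bit 3)


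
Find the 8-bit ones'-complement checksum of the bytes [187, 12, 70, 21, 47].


Sum = 337 mod 256 = 81
Complement = 174

174


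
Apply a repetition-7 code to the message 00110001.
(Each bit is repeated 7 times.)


Each bit -> 7 copies

00000000000000111111111111110000000000000000000001111111


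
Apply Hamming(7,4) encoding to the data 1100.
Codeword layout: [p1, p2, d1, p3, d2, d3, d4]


Parity bits: p1=0, p2=1, p3=1

0111100


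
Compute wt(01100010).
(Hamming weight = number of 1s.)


Counting 1s in 01100010

3


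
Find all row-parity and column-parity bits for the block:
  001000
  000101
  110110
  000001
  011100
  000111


Row parities: 100111
Column parities: 100001

Row P: 100111, Col P: 100001, Corner: 0


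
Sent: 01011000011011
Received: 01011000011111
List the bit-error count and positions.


XOR: 00000000000100

1 error(s) at position(s): 11


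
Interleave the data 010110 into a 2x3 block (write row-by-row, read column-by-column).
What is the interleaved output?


Matrix:
  010
  110
Read columns: 011100

011100


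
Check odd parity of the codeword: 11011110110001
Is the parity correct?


Number of 1s: 9

Yes, parity is correct (9 ones)


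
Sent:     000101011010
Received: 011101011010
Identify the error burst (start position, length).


XOR: 011000000000

Burst at position 1, length 2


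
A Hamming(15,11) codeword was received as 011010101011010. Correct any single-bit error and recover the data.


Syndrome = 3: error at position 3

Data: 01011011010 (corrected bit 3)


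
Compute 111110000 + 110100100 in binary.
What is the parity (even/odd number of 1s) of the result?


111110000 = 496
110100100 = 420
Sum = 916 = 1110010100
1s count = 5

odd parity (5 ones in 1110010100)


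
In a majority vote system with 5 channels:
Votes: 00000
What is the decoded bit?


Ones: 0 out of 5
Threshold: 3

0 (0/5 voted 1)


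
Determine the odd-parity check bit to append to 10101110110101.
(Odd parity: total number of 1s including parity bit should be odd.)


Number of 1s in data: 9
Parity bit: 0

0


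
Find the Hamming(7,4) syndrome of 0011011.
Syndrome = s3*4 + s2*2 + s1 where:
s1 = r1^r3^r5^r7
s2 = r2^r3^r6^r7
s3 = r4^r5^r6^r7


s1=0, s2=1, s3=1

Syndrome = 6 (error at position 6)


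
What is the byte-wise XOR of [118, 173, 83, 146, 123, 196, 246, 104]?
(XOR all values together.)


XOR chain: 118 ^ 173 ^ 83 ^ 146 ^ 123 ^ 196 ^ 246 ^ 104 = 59

59


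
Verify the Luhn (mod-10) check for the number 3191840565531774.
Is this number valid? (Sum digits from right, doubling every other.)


Luhn sum = 63
63 mod 10 = 3

Invalid (Luhn sum mod 10 = 3)


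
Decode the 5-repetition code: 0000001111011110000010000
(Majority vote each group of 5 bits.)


Groups: 00000, 01111, 01111, 00000, 10000
Majority votes: 01100

01100


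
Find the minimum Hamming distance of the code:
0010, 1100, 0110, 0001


Comparing all pairs, minimum distance: 1
Can detect 0 errors, correct 0 errors

1


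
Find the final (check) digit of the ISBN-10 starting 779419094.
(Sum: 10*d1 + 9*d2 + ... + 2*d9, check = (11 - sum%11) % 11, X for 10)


Weighted sum: 319
319 mod 11 = 0

Check digit: 0


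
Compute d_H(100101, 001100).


XOR: 101001
Count of 1s: 3

3


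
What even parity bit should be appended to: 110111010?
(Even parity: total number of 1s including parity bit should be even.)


Number of 1s in data: 6
Parity bit: 0

0


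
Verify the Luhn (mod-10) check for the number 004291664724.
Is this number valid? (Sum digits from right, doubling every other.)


Luhn sum = 52
52 mod 10 = 2

Invalid (Luhn sum mod 10 = 2)


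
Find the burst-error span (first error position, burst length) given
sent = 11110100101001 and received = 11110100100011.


XOR: 00000000001010

Burst at position 10, length 3


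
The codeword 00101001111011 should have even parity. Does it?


Number of 1s: 8

Yes, parity is correct (8 ones)


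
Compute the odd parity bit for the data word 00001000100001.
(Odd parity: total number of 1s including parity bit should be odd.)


Number of 1s in data: 3
Parity bit: 0

0


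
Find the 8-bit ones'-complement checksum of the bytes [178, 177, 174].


Sum = 529 mod 256 = 17
Complement = 238

238


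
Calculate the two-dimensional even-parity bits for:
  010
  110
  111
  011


Row parities: 1010
Column parities: 000

Row P: 1010, Col P: 000, Corner: 0


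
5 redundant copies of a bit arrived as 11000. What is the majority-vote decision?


Ones: 2 out of 5
Threshold: 3

0 (2/5 voted 1)


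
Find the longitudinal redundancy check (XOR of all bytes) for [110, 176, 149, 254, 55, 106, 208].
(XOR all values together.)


XOR chain: 110 ^ 176 ^ 149 ^ 254 ^ 55 ^ 106 ^ 208 = 56

56


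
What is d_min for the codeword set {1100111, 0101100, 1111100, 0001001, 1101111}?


Comparing all pairs, minimum distance: 1
Can detect 0 errors, correct 0 errors

1


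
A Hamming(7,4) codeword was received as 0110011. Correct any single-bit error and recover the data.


Syndrome = 0: no error detected

Data: 1011 (no errors)


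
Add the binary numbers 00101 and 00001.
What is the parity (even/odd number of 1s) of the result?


00101 = 5
00001 = 1
Sum = 6 = 110
1s count = 2

even parity (2 ones in 110)


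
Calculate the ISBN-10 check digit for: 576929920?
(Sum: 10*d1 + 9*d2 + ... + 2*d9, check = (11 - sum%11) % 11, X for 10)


Weighted sum: 323
323 mod 11 = 4

Check digit: 7


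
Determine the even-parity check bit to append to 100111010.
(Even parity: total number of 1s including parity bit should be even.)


Number of 1s in data: 5
Parity bit: 1

1


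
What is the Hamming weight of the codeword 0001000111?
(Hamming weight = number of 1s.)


Counting 1s in 0001000111

4


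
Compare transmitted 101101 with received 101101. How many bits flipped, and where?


XOR: 000000

0 errors (received matches sent)


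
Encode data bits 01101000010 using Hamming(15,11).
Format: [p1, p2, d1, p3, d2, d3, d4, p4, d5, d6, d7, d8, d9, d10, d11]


Parity bits: p1=0, p2=0, p3=1, p4=0

000111001000010


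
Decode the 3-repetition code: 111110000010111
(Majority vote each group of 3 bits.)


Groups: 111, 110, 000, 010, 111
Majority votes: 11001

11001


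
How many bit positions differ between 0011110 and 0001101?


XOR: 0010011
Count of 1s: 3

3


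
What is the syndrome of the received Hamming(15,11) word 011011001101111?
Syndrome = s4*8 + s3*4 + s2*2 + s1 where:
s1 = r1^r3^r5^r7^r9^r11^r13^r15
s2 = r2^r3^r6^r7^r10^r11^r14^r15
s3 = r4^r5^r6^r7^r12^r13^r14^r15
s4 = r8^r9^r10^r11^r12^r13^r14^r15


s1=1, s2=0, s3=0, s4=0

Syndrome = 1 (error at position 1)


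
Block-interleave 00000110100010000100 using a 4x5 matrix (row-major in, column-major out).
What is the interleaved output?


Matrix:
  00000
  11010
  00100
  00100
Read columns: 01000100001101000000

01000100001101000000


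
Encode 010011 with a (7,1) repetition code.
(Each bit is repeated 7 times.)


Each bit -> 7 copies

000000011111110000000000000011111111111111


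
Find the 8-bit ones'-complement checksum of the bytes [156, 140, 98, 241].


Sum = 635 mod 256 = 123
Complement = 132

132


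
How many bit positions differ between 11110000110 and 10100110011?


XOR: 01010110101
Count of 1s: 6

6


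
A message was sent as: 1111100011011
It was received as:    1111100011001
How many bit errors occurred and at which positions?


XOR: 0000000000010

1 error(s) at position(s): 11


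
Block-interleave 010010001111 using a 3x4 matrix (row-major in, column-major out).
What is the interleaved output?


Matrix:
  0100
  1000
  1111
Read columns: 011101001001

011101001001


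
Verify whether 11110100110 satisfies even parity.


Number of 1s: 7

No, parity error (7 ones)


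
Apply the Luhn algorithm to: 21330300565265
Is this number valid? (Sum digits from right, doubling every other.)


Luhn sum = 35
35 mod 10 = 5

Invalid (Luhn sum mod 10 = 5)


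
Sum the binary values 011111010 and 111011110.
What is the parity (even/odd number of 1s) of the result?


011111010 = 250
111011110 = 478
Sum = 728 = 1011011000
1s count = 5

odd parity (5 ones in 1011011000)


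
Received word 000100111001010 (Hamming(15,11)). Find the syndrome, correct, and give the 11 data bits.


Syndrome = 0: no error detected

Data: 00011001010 (no errors)


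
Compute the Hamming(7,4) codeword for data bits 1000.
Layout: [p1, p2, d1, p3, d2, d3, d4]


Parity bits: p1=1, p2=1, p3=0

1110000


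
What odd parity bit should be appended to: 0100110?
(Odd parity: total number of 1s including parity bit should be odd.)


Number of 1s in data: 3
Parity bit: 0

0


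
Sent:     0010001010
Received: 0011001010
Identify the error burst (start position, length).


XOR: 0001000000

Burst at position 3, length 1


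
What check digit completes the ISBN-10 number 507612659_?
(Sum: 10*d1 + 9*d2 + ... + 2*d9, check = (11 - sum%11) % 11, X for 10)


Weighted sum: 221
221 mod 11 = 1

Check digit: X


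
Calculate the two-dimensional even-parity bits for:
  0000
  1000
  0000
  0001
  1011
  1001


Row parities: 010110
Column parities: 1011

Row P: 010110, Col P: 1011, Corner: 1


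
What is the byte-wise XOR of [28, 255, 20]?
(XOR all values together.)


XOR chain: 28 ^ 255 ^ 20 = 247

247


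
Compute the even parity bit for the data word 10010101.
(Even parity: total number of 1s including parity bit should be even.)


Number of 1s in data: 4
Parity bit: 0

0


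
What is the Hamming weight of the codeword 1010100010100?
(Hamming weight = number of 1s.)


Counting 1s in 1010100010100

5
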